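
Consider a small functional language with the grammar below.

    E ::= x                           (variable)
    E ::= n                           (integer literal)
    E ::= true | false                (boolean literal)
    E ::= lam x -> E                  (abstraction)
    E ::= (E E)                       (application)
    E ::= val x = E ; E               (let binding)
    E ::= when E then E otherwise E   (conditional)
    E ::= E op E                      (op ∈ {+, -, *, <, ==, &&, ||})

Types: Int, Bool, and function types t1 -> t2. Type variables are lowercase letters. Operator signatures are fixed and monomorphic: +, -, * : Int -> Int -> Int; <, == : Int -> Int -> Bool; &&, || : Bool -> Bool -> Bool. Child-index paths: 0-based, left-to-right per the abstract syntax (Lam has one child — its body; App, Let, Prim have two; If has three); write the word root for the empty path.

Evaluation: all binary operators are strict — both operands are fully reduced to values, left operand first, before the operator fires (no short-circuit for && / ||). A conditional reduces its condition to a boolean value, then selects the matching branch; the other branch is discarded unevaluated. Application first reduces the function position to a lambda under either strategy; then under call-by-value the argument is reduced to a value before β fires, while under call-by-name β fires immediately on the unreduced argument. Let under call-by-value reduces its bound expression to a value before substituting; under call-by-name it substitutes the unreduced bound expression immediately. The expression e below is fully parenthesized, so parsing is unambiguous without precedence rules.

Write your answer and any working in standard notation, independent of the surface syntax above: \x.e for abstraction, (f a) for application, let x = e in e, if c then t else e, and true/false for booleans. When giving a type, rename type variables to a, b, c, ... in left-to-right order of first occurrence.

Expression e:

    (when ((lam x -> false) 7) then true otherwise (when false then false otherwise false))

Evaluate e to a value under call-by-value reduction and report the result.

Answer: false

Trace:
step 0: (if ((\x.false) 7) then true else (if false then false else false))
step 1: [beta@0] (if false then true else (if false then false else false))
step 2: [if@root] (if false then false else false)
step 3: [if@root] false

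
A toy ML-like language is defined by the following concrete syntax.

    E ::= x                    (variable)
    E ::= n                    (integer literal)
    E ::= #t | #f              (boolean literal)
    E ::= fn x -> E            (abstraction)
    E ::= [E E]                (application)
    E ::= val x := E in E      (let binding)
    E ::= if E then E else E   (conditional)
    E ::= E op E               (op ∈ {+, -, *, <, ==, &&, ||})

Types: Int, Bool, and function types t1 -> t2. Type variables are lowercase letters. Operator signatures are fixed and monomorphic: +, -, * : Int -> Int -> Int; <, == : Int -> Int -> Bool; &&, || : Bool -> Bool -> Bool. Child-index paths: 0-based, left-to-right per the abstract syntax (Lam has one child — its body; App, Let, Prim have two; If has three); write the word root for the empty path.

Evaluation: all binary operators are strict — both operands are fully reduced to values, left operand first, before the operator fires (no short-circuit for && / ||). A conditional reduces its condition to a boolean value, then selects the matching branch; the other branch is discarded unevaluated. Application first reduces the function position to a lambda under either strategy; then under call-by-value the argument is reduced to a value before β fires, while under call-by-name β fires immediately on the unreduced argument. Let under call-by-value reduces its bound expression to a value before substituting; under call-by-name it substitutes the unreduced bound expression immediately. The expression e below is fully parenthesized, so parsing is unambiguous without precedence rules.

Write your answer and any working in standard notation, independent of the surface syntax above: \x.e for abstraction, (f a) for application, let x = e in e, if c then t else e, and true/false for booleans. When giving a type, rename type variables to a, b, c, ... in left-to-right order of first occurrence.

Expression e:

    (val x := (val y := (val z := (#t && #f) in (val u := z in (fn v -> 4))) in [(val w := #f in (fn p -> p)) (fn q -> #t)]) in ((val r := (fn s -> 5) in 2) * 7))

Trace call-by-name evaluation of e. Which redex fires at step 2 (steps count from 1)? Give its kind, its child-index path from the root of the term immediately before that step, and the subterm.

Answer: let at 0 : (let r = (\s.5) in 2)

Derivation:
step 0: (let x = (let y = (let z = (true && false) in (let u = z in (\v.4))) in ((let w = false in (\p.p)) (\q.true))) in ((let r = (\s.5) in 2) * 7))
step 1: [let@root] ((let r = (\s.5) in 2) * 7)
step 2: [let@0] (2 * 7)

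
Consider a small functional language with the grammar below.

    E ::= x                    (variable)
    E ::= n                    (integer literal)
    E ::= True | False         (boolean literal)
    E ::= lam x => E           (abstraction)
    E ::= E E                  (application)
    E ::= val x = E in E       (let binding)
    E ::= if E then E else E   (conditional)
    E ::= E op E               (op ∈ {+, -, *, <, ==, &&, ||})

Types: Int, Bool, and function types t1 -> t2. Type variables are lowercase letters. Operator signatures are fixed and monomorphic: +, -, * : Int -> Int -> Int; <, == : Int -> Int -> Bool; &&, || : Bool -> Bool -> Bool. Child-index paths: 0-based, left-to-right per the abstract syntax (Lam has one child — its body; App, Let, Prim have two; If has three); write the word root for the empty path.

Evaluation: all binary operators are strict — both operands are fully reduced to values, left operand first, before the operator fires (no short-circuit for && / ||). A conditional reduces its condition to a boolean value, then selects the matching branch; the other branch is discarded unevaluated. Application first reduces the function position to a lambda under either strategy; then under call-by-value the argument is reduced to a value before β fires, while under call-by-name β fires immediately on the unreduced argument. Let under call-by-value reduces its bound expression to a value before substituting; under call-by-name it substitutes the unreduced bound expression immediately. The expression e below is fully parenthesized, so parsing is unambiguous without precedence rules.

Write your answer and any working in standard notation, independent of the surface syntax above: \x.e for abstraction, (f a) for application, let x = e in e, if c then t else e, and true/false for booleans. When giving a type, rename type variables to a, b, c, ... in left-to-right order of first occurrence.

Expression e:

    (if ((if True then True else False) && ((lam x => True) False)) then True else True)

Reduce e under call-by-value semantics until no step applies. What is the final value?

Answer: true

Working:
step 0: (if ((if true then true else false) && ((\x.true) false)) then true else true)
step 1: [if@0.0] (if (true && ((\x.true) false)) then true else true)
step 2: [beta@0.1] (if (true && true) then true else true)
step 3: [delta@0] (if true then true else true)
step 4: [if@root] true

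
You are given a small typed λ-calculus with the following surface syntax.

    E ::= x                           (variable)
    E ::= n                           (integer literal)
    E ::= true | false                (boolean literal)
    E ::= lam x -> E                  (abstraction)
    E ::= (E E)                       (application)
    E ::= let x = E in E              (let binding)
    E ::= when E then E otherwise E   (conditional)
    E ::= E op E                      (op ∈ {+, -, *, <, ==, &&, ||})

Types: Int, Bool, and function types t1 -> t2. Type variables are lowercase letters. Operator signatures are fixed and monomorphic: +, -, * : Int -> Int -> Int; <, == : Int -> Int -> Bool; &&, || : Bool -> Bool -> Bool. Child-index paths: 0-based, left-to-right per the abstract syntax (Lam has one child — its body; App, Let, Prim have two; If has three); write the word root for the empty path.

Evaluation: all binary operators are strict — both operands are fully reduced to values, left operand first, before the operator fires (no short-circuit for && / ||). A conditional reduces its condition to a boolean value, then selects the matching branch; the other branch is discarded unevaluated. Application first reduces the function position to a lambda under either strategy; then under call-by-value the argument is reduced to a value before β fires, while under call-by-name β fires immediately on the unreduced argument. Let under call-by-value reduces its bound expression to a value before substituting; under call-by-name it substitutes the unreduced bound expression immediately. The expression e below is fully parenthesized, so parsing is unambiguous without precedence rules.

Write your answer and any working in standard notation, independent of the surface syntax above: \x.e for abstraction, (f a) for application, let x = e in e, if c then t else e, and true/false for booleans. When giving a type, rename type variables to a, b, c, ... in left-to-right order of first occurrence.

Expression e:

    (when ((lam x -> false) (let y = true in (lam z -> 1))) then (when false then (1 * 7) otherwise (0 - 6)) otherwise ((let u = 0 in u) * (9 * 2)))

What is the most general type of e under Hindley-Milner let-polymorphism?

Answer: Int

Trace:
\x._ : a -> Bool
let y : Bool
\z._ : b -> Int
  unify a -> Bool ~ (b -> Int) -> c
  unify a ~ b -> Int
  unify Bool ~ c
_ _ : Bool
  unify Bool ~ Bool
  unify Bool ~ Bool
  unify Int ~ Int
  unify Int ~ Int
  unify Int ~ Int
  unify Int ~ Int
  unify Int ~ Int
let u : Int
u : Int
  unify Int ~ Int
  unify Int ~ Int
  unify Int ~ Int
  unify Int ~ Int
  unify Int ~ Int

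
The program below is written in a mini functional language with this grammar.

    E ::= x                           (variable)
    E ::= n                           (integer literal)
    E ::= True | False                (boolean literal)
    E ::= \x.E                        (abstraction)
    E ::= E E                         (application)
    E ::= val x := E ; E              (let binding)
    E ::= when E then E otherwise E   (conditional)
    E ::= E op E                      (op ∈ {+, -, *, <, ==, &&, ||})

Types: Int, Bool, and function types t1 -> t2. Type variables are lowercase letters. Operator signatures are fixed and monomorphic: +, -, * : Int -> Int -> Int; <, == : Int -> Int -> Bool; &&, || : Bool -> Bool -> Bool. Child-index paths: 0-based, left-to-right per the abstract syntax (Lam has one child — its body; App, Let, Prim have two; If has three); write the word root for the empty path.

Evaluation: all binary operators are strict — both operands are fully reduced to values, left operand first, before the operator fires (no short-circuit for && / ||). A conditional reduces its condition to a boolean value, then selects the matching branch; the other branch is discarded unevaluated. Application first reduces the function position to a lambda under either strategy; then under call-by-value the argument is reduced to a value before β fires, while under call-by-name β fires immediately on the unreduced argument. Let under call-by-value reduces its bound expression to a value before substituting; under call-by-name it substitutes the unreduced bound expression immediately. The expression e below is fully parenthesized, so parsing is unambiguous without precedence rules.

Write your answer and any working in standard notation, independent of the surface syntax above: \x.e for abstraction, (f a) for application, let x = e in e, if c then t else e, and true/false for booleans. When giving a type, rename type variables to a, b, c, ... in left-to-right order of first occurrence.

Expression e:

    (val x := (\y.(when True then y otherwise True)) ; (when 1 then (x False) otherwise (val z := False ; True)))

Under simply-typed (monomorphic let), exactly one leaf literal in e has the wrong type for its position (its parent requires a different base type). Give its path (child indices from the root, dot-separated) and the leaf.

Derivation:
  unify Bool ~ Bool
y : a
  unify a ~ Bool
\y._ : Bool -> Bool
let x : Bool -> Bool
  unify Int ~ Bool
  FAIL: mismatch Int ~ Bool

Answer: 1.0 : 1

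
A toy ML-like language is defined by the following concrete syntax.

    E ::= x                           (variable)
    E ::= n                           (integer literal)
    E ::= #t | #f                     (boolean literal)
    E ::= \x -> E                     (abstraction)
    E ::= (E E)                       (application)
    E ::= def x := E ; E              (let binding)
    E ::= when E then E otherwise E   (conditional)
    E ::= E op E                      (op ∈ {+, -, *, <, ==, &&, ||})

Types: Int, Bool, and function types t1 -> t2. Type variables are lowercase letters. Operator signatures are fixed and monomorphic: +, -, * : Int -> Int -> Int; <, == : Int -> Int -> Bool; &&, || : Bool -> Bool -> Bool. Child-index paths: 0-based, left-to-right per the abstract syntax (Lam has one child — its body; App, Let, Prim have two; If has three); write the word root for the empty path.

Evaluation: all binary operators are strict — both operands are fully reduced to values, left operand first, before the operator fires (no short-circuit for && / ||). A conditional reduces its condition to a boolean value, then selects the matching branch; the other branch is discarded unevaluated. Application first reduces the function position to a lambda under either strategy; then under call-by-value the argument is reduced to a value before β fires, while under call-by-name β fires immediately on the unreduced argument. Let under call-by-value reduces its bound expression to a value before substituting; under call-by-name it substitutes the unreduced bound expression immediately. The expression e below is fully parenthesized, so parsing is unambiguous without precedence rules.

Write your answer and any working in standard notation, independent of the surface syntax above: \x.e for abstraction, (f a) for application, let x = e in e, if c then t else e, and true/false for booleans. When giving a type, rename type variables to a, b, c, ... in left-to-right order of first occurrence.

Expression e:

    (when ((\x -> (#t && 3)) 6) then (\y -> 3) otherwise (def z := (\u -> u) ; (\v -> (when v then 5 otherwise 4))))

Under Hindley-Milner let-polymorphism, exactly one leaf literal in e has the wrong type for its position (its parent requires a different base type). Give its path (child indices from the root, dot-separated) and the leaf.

Derivation:
  unify Bool ~ Bool
  unify Int ~ Bool
  FAIL: mismatch Int ~ Bool

Answer: 0.0.0.1 : 3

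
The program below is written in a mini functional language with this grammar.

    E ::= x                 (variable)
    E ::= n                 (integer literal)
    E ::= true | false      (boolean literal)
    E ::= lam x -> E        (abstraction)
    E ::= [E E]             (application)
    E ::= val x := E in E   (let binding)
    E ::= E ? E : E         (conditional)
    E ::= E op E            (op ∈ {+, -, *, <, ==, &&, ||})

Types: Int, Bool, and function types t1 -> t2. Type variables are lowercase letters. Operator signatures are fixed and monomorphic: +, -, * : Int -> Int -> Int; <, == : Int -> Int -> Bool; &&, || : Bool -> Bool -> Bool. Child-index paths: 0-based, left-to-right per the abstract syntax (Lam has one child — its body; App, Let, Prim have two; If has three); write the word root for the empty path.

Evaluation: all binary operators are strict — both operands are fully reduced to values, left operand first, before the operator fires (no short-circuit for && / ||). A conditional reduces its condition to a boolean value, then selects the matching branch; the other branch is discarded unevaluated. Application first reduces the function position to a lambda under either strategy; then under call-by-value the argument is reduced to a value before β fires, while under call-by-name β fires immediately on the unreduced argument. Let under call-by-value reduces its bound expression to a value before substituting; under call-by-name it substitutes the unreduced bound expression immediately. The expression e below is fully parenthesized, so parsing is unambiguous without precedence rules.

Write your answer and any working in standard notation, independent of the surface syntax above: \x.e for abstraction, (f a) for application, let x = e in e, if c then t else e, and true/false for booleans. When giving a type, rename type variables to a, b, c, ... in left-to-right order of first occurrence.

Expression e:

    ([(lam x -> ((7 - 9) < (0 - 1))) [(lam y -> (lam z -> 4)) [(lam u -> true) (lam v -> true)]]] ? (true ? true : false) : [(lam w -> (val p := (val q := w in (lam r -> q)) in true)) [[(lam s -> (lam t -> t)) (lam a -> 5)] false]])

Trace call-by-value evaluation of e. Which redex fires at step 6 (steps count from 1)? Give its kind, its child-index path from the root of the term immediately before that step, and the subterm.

Answer: delta at 0 : (-2 < -1)

Working:
step 0: (if ((\x.((7 - 9) < (0 - 1))) ((\y.(\z.4)) ((\u.true) (\v.true)))) then (if true then true else false) else ((\w.(let p = (let q = w in (\r.q)) in true)) (((\s.(\t.t)) (\a.5)) false)))
step 1: [beta@0.1.1] (if ((\x.((7 - 9) < (0 - 1))) ((\y.(\z.4)) true)) then (if true then true else false) else ((\w.(let p = (let q = w in (\r.q)) in true)) (((\s.(\t.t)) (\a.5)) false)))
step 2: [beta@0.1] (if ((\x.((7 - 9) < (0 - 1))) (\z.4)) then (if true then true else false) else ((\w.(let p = (let q = w in (\r.q)) in true)) (((\s.(\t.t)) (\a.5)) false)))
step 3: [beta@0] (if ((7 - 9) < (0 - 1)) then (if true then true else false) else ((\w.(let p = (let q = w in (\r.q)) in true)) (((\s.(\t.t)) (\a.5)) false)))
step 4: [delta@0.0] (if (-2 < (0 - 1)) then (if true then true else false) else ((\w.(let p = (let q = w in (\r.q)) in true)) (((\s.(\t.t)) (\a.5)) false)))
step 5: [delta@0.1] (if (-2 < -1) then (if true then true else false) else ((\w.(let p = (let q = w in (\r.q)) in true)) (((\s.(\t.t)) (\a.5)) false)))
step 6: [delta@0] (if true then (if true then true else false) else ((\w.(let p = (let q = w in (\r.q)) in true)) (((\s.(\t.t)) (\a.5)) false)))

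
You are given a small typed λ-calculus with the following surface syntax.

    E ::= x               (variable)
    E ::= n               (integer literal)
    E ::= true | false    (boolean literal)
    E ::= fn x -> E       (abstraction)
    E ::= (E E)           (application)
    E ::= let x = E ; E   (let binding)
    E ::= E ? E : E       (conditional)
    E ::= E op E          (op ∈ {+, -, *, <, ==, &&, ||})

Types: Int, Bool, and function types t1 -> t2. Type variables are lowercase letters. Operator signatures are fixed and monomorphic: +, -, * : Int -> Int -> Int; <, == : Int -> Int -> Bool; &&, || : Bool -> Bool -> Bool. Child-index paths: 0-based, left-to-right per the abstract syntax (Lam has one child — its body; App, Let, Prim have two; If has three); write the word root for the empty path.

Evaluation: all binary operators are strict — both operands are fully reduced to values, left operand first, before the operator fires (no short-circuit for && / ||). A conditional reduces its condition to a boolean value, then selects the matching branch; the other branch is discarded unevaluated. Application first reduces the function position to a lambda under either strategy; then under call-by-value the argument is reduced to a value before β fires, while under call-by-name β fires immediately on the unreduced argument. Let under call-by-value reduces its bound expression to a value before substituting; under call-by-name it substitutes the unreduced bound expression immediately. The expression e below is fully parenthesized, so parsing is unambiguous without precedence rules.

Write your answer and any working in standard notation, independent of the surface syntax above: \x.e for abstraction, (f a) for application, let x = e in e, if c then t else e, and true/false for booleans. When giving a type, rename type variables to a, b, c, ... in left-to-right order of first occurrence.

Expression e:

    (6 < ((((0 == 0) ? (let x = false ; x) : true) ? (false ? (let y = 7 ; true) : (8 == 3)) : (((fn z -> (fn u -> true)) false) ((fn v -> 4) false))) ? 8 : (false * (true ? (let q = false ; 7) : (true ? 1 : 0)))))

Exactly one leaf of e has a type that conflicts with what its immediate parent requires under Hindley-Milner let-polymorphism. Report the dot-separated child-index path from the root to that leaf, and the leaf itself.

Answer: 1.2.0 : false

Derivation:
  unify Int ~ Int
  unify Int ~ Int
  unify Int ~ Int
  unify Bool ~ Bool
let x : Bool
x : Bool
  unify Bool ~ Bool
  unify Bool ~ Bool
  unify Bool ~ Bool
let y : Int
  unify Int ~ Int
  unify Int ~ Int
  unify Bool ~ Bool
\u._ : b -> Bool
\z._ : a -> b -> Bool
  unify a -> b -> Bool ~ Bool -> c
  unify a ~ Bool
  unify b -> Bool ~ c
_ _ : b -> Bool
\v._ : d -> Int
  unify d -> Int ~ Bool -> e
  unify d ~ Bool
  unify Int ~ e
_ _ : Int
  unify b -> Bool ~ Int -> f
  unify b ~ Int
  unify Bool ~ f
_ _ : Bool
  unify Bool ~ Bool
  unify Bool ~ Bool
  unify Bool ~ Int
  FAIL: mismatch Bool ~ Int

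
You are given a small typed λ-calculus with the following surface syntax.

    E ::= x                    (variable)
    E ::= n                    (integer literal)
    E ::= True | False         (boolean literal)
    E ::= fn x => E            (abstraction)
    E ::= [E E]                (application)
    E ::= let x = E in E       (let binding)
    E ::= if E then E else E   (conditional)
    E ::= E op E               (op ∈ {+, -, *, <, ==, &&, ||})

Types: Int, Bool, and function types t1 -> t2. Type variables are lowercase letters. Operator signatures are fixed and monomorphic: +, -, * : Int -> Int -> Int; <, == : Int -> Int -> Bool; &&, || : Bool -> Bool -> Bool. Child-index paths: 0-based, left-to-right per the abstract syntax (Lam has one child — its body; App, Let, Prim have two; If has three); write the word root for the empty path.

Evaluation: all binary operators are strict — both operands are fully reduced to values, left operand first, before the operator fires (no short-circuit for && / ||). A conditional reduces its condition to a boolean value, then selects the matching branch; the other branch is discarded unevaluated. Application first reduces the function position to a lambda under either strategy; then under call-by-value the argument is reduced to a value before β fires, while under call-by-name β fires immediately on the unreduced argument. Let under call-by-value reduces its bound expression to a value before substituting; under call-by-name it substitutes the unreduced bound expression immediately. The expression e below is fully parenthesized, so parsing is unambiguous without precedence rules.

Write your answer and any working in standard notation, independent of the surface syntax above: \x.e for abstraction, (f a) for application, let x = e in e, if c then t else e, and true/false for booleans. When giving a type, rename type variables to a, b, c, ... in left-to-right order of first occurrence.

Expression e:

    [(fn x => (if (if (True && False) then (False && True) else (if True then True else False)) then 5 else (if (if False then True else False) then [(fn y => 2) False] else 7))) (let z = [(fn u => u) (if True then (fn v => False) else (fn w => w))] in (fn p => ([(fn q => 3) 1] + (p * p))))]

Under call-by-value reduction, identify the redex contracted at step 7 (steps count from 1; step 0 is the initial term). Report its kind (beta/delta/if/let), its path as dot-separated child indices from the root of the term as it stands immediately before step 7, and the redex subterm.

Working:
step 0: ((\x.(if (if (true && false) then (false && true) else (if true then true else false)) then 5 else (if (if false then true else false) then ((\y.2) false) else 7))) (let z = ((\u.u) (if true then (\v.false) else (\w.w))) in (\p.(((\q.3) 1) + (p * p)))))
step 1: [if@1.0.1] ((\x.(if (if (true && false) then (false && true) else (if true then true else false)) then 5 else (if (if false then true else false) then ((\y.2) false) else 7))) (let z = ((\u.u) (\v.false)) in (\p.(((\q.3) 1) + (p * p)))))
step 2: [beta@1.0] ((\x.(if (if (true && false) then (false && true) else (if true then true else false)) then 5 else (if (if false then true else false) then ((\y.2) false) else 7))) (let z = (\v.false) in (\p.(((\q.3) 1) + (p * p)))))
step 3: [let@1] ((\x.(if (if (true && false) then (false && true) else (if true then true else false)) then 5 else (if (if false then true else false) then ((\y.2) false) else 7))) (\p.(((\q.3) 1) + (p * p))))
step 4: [beta@root] (if (if (true && false) then (false && true) else (if true then true else false)) then 5 else (if (if false then true else false) then ((\y.2) false) else 7))
step 5: [delta@0.0] (if (if false then (false && true) else (if true then true else false)) then 5 else (if (if false then true else false) then ((\y.2) false) else 7))
step 6: [if@0] (if (if true then true else false) then 5 else (if (if false then true else false) then ((\y.2) false) else 7))
step 7: [if@0] (if true then 5 else (if (if false then true else false) then ((\y.2) false) else 7))

Answer: if at 0 : (if true then true else false)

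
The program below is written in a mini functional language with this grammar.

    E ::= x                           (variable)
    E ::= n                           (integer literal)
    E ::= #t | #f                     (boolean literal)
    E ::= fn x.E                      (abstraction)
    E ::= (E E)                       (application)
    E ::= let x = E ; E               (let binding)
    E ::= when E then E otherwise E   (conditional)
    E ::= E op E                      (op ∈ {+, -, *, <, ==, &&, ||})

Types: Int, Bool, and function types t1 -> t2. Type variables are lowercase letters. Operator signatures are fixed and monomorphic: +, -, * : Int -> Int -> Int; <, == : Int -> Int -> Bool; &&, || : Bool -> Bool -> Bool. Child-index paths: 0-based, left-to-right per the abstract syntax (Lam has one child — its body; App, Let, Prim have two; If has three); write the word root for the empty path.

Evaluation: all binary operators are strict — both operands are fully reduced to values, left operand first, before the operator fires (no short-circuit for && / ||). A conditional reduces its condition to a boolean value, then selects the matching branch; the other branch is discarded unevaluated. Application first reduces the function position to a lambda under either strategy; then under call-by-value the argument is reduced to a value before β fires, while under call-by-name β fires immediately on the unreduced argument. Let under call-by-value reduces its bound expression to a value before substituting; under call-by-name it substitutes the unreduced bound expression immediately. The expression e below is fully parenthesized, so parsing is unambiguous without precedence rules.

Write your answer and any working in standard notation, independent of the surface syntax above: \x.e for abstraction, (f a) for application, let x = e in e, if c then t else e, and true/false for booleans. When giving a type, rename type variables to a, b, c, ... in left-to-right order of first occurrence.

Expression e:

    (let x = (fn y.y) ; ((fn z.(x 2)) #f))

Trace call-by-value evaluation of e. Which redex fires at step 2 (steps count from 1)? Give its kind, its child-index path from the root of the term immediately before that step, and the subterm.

Answer: beta at root : ((\z.((\y.y) 2)) false)

Working:
step 0: (let x = (\y.y) in ((\z.(x 2)) false))
step 1: [let@root] ((\z.((\y.y) 2)) false)
step 2: [beta@root] ((\y.y) 2)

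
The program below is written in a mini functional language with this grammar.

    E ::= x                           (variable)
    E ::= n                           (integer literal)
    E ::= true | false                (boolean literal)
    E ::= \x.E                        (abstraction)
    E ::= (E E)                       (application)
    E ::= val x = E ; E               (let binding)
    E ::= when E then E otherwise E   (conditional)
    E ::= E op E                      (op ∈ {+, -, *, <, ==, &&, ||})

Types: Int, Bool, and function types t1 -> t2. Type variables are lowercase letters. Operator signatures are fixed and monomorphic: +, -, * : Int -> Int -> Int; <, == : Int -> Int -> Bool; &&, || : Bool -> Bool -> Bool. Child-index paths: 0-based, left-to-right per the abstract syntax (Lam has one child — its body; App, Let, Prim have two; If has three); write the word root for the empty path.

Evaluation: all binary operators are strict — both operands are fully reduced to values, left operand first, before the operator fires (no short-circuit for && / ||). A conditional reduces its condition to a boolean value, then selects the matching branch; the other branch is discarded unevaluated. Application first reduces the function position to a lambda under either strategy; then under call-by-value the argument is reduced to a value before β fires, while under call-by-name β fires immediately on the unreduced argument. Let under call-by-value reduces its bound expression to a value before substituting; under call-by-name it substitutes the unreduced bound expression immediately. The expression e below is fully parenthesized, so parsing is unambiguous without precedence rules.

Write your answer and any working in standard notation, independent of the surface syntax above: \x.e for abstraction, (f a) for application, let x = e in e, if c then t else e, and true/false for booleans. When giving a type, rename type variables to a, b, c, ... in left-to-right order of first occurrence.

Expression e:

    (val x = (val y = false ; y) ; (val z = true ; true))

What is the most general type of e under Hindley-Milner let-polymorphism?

Derivation:
let y : Bool
y : Bool
let x : Bool
let z : Bool

Answer: Bool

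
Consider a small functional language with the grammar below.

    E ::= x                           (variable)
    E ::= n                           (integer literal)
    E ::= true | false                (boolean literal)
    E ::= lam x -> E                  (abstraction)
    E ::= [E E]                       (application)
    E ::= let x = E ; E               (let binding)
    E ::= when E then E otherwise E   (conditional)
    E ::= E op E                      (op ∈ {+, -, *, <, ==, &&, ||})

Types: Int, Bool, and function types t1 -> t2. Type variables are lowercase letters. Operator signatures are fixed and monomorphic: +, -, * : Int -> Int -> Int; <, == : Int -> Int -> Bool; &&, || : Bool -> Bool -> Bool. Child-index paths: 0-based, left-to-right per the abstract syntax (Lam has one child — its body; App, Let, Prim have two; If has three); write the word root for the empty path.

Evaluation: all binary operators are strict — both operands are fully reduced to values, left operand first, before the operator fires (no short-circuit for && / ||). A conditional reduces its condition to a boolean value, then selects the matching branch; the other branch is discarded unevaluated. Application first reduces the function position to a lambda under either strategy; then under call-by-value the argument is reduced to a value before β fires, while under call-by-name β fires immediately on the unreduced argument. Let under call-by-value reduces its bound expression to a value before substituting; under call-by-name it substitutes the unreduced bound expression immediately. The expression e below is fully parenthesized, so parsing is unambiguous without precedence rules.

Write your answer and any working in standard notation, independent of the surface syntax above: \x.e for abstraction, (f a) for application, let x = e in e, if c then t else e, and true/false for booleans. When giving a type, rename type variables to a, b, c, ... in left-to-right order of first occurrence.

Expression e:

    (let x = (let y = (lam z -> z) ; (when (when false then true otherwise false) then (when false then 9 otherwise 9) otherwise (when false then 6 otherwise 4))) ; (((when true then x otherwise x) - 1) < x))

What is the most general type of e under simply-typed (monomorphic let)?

Answer: Bool

Trace:
z : a
\z._ : a -> a
let y : a -> a
  unify Bool ~ Bool
  unify Bool ~ Bool
  unify Bool ~ Bool
  unify Bool ~ Bool
  unify Int ~ Int
  unify Bool ~ Bool
  unify Int ~ Int
  unify Int ~ Int
let x : Int
  unify Bool ~ Bool
x : Int
x : Int
  unify Int ~ Int
  unify Int ~ Int
  unify Int ~ Int
  unify Int ~ Int
x : Int
  unify Int ~ Int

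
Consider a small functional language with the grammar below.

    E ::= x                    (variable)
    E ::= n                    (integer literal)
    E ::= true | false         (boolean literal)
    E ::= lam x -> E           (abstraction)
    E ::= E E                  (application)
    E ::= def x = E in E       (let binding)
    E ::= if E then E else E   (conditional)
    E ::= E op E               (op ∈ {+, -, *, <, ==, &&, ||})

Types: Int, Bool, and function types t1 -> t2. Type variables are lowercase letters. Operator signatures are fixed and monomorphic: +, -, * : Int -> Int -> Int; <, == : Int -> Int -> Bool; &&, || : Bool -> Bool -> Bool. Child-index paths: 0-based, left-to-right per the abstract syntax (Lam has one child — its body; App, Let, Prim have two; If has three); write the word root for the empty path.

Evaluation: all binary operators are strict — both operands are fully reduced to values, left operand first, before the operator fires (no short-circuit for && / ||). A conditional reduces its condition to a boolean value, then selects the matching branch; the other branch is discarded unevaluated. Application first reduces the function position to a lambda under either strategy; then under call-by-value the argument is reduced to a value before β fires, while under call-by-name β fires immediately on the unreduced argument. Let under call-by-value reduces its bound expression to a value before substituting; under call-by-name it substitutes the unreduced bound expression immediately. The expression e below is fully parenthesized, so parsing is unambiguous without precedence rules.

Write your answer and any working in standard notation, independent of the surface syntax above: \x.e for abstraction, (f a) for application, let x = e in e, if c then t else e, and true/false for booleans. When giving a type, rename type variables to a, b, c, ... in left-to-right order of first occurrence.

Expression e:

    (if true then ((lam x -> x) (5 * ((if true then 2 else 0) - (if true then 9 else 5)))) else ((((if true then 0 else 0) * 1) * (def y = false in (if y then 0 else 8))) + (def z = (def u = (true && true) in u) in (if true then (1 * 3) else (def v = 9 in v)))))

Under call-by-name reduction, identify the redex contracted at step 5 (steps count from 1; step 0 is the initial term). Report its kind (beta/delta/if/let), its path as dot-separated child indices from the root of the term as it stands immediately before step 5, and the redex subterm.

Answer: delta at 1 : (2 - 9)

Working:
step 0: (if true then ((\x.x) (5 * ((if true then 2 else 0) - (if true then 9 else 5)))) else ((((if true then 0 else 0) * 1) * (let y = false in (if y then 0 else 8))) + (let z = (let u = (true && true) in u) in (if true then (1 * 3) else (let v = 9 in v)))))
step 1: [if@root] ((\x.x) (5 * ((if true then 2 else 0) - (if true then 9 else 5))))
step 2: [beta@root] (5 * ((if true then 2 else 0) - (if true then 9 else 5)))
step 3: [if@1.0] (5 * (2 - (if true then 9 else 5)))
step 4: [if@1.1] (5 * (2 - 9))
step 5: [delta@1] (5 * -7)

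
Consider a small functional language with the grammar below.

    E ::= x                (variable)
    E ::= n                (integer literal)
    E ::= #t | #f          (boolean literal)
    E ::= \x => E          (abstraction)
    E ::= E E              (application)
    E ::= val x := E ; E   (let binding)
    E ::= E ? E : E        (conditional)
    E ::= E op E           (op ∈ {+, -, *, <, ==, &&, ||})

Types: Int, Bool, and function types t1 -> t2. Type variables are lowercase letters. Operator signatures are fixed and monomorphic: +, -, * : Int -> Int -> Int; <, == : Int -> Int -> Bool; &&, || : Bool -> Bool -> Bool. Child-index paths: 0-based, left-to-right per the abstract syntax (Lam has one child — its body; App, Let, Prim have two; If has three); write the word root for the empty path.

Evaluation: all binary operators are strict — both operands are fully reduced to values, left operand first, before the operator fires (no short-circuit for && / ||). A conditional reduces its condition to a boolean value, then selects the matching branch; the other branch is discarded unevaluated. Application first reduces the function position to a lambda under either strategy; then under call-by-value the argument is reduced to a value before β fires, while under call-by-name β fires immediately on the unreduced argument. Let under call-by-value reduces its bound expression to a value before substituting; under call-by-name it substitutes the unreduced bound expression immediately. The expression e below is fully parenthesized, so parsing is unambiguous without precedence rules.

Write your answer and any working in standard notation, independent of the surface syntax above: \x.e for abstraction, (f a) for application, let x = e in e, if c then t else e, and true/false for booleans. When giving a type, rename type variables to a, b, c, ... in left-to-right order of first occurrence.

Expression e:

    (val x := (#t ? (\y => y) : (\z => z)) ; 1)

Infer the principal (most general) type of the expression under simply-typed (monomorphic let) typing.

Working:
  unify Bool ~ Bool
y : a
\y._ : a -> a
z : b
\z._ : b -> b
  unify a -> a ~ b -> b
  unify a ~ b
  unify b ~ b
let x : b -> b

Answer: Int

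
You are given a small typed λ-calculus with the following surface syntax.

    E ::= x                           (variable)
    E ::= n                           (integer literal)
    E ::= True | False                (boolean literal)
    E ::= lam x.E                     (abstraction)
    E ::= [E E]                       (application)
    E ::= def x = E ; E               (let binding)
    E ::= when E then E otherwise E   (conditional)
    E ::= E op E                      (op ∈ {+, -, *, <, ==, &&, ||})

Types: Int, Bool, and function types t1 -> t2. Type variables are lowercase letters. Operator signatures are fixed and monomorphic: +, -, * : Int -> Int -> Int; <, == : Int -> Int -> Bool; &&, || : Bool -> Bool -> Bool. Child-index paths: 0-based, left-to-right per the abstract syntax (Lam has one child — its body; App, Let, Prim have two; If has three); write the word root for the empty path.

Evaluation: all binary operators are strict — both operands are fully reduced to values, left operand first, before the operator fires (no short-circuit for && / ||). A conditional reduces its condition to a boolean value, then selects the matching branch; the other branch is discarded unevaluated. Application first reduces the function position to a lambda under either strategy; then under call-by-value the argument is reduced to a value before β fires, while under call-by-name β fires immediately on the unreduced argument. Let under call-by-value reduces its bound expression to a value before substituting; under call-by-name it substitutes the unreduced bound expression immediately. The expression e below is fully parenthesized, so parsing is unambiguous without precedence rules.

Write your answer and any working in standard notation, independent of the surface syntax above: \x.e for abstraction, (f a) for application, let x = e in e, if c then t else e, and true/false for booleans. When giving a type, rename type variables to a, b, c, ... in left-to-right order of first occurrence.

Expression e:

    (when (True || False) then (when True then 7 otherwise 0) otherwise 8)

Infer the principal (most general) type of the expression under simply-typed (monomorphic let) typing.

Answer: Int

Working:
  unify Bool ~ Bool
  unify Bool ~ Bool
  unify Bool ~ Bool
  unify Bool ~ Bool
  unify Int ~ Int
  unify Int ~ Int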